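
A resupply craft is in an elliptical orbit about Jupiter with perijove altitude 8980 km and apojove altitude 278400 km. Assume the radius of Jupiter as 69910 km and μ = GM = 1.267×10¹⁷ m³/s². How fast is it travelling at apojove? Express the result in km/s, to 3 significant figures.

v ≈ 11.6 km/s

r_p = 69910 + 8980 = 78890 km = 7.8890×10⁷ m.
r_a = 69910 + 278400 = 348310 km = 3.4831×10⁸ m.
Semi-major axis a = (r_p + r_a)/2 = 2.1360×10⁵ km = 2.136×10⁸ m.
Vis-viva: v² = μ(2/r − 1/a) = 1.267×10¹⁷ × (5.742×10⁻⁹ − 4.682×10⁻⁹) = 1.343×10⁸ m²/s².
v = 11590 m/s = 11.59 km/s.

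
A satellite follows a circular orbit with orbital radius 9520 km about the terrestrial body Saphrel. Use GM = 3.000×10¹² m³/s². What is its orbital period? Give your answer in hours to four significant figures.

T ≈ 29.60 hours

r = 9520 km = 9.520×10⁶ m.
Kepler's third law: T = 2π√(r³/μ) = 2π√((9.520×10⁶)³ / 3.000×10¹²).
r³/μ = 2.876×10⁸ s², so T = 2π × 1.696×10⁴ = 1.066×10⁵ s.
Converting: 1.066×10⁵ s ÷ 3600 = 29.60 hours.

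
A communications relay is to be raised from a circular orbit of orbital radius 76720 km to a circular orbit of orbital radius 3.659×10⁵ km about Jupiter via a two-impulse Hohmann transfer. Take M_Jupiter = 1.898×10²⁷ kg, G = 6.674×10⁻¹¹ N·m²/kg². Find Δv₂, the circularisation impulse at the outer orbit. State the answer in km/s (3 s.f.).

Δv ≈ 7.65 km/s

μ = GM = 6.674×10⁻¹¹ × 1.898×10²⁷ = 1.267×10¹⁷ m³/s².
r₁ = 76720 km = 7.672×10⁷ m.
r₂ = 3.659×10⁵ km = 3.659×10⁸ m.
Transfer ellipse a_t = (r₁ + r₂)/2 = 2.213×10⁸ m.
At r₁: circular v_c1 = √(μ/r₁) = 40630 m/s; transfer-perijove v_p = √[μ(2/r₁ − 1/a_t)] = 52250 m/s.
At r₂: circular v_c2 = √(μ/r₂) = 18610 m/s; transfer-apojove v_a = √[μ(2/r₂ − 1/a_t)] = 10960 m/s.
Δv₂ = v_c2 − v_a = 7651 m/s.
= 7.651 km/s.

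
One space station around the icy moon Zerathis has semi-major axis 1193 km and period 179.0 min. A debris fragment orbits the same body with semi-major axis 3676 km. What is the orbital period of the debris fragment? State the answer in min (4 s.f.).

T₂ ≈ 968.2 min

Kepler's third law: T² ∝ a³, so T₂ = T₁ (a₂/a₁)^(3/2).
a₂/a₁ = 3.081, (a₂/a₁)^(3/2) = 5.409.
T₂ = 179.0 × 5.409 = 968.2 min.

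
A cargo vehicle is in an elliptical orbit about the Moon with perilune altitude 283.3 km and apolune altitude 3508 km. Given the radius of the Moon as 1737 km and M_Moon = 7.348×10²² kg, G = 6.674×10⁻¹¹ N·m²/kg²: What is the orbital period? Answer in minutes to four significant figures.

μ = GM = 6.674×10⁻¹¹ × 7.348×10²² = 4.904×10¹² m³/s².
r_p = 1737 + 283.3 = 2020.3 km = 2.0203×10⁶ m.
r_a = 1737 + 3508 = 5245.0 km = 5.2450×10⁶ m.
Semi-major axis a = (r_p + r_a)/2 = (2020.3 + 5245.0)/2 = 3632.7 km = 3.633×10⁶ m.
By Kepler's third law T = 2π√(a³/μ) = 2π × 3.126×10³ = 1.964×10⁴ s.
= 327.4 minutes.

T ≈ 327.4 minutes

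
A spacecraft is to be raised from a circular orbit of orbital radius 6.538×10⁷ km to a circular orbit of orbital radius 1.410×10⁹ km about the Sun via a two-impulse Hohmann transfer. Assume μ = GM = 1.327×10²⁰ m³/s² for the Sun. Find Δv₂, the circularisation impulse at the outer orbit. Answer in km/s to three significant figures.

Δv ≈ 6.81 km/s

r₁ = 6.538×10⁷ km = 6.538×10¹⁰ m.
r₂ = 1.410×10⁹ km = 1.410×10¹² m.
Transfer ellipse a_t = (r₁ + r₂)/2 = 7.377×10¹¹ m.
At r₁: circular v_c1 = √(μ/r₁) = 45050 m/s; transfer-perihelion v_p = √[μ(2/r₁ − 1/a_t)] = 62290 m/s.
At r₂: circular v_c2 = √(μ/r₂) = 9701 m/s; transfer-aphelion v_a = √[μ(2/r₂ − 1/a_t)] = 2888 m/s.
Δv₂ = v_c2 − v_a = 6813 m/s.
= 6.813 km/s.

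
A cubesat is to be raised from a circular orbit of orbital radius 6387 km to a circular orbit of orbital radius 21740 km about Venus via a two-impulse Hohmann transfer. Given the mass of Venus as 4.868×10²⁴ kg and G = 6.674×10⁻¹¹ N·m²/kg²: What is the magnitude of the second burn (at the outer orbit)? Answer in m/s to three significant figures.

Δv ≈ 1260 m/s

μ = GM = 6.674×10⁻¹¹ × 4.868×10²⁴ = 3.249×10¹⁴ m³/s².
r₁ = 6387 km = 6.387×10⁶ m.
r₂ = 21740 km = 2.174×10⁷ m.
Transfer ellipse a_t = (r₁ + r₂)/2 = 1.406×10⁷ m.
At r₁: circular v_c1 = √(μ/r₁) = 7132 m/s; transfer-periapsis v_p = √[μ(2/r₁ − 1/a_t)] = 8868 m/s.
At r₂: circular v_c2 = √(μ/r₂) = 3866 m/s; transfer-apoapsis v_a = √[μ(2/r₂ − 1/a_t)] = 2605 m/s.
Δv₂ = v_c2 − v_a = 1261 m/s.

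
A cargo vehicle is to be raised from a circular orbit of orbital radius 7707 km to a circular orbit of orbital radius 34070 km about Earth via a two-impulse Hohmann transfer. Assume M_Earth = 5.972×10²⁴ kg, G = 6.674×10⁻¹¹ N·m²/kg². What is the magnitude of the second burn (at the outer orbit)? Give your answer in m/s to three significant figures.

Δv ≈ 1340 m/s

μ = GM = 6.674×10⁻¹¹ × 5.972×10²⁴ = 3.986×10¹⁴ m³/s².
r₁ = 7707 km = 7.707×10⁶ m.
r₂ = 34070 km = 3.407×10⁷ m.
Transfer ellipse a_t = (r₁ + r₂)/2 = 2.089×10⁷ m.
At r₁: circular v_c1 = √(μ/r₁) = 7191 m/s; transfer-perigee v_p = √[μ(2/r₁ − 1/a_t)] = 9184 m/s.
At r₂: circular v_c2 = √(μ/r₂) = 3420 m/s; transfer-apogee v_a = √[μ(2/r₂ − 1/a_t)] = 2078 m/s.
Δv₂ = v_c2 − v_a = 1343 m/s.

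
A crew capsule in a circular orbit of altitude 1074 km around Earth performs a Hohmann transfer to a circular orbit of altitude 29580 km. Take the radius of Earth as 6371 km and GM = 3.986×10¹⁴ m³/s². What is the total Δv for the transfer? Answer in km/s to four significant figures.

Δv_total ≈ 3.481 km/s

r₁ = 6371 + 1074 = 7445.0 km = 7.4450×10⁶ m.
r₂ = 6371 + 29580 = 35951 km = 3.5951×10⁷ m.
Transfer ellipse a_t = (r₁ + r₂)/2 = 2.170×10⁷ m.
At r₁: circular v_c1 = √(μ/r₁) = 7317 m/s; transfer-perigee v_p = √[μ(2/r₁ − 1/a_t)] = 9419 m/s.
Δv₁ = v_p − v_c1 = 2101 m/s.
At r₂: circular v_c2 = √(μ/r₂) = 3330 m/s; transfer-apogee v_a = √[μ(2/r₂ − 1/a_t)] = 1950 m/s.
Δv₂ = v_c2 − v_a = 1379 m/s.
Total Δv = Δv₁ + Δv₂ = 3481 m/s = 3.481 km/s.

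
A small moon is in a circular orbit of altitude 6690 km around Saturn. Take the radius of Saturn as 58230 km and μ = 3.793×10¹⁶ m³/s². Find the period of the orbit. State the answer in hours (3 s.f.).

r = 58230 + 6690 = 64920 km = 6.4920×10⁷ m.
Kepler's third law: T = 2π√(r³/μ) = 2π√((6.492×10⁷)³ / 3.793×10¹⁶).
r³/μ = 7.214×10⁶ s², so T = 2π × 2.686×10³ = 1.688×10⁴ s.
Converting: 1.688×10⁴ s ÷ 3600 = 4.688 hours.

T ≈ 4.69 hours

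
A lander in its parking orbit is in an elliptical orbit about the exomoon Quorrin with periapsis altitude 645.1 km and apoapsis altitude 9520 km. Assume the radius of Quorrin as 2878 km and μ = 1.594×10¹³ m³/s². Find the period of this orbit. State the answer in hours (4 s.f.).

T ≈ 9.819 hours

r_p = 2878 + 645.1 = 3523.1 km = 3.5231×10⁶ m.
r_a = 2878 + 9520 = 12398 km = 1.2398×10⁷ m.
Semi-major axis a = (r_p + r_a)/2 = (3523.1 + 12398)/2 = 7960.6 km = 7.961×10⁶ m.
By Kepler's third law T = 2π√(a³/μ) = 2π × 5.626×10³ = 3.535×10⁴ s.
= 9.819 hours.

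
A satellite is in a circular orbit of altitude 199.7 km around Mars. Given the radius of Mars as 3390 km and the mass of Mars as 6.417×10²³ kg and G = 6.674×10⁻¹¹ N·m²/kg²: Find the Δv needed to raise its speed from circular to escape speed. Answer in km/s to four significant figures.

μ = GM = 6.674×10⁻¹¹ × 6.417×10²³ = 4.283×10¹³ m³/s².
r = 3390 + 199.7 = 3589.7 km = 3.5897×10⁶ m.
Circular speed v_c = √(μ/r) = 3454 m/s.
Escape speed v_esc = √(2μ/r) = √2 × v_c = 4885 m/s.
Δv = v_esc − v_c = 1431 m/s = 1.431 km/s.

Δv ≈ 1.431 km/s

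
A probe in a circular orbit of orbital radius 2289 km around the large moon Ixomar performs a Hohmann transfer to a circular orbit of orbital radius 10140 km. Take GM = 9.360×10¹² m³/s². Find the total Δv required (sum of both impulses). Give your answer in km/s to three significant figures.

r₁ = 2289 km = 2.289×10⁶ m.
r₂ = 10140 km = 1.014×10⁷ m.
Transfer ellipse a_t = (r₁ + r₂)/2 = 6.214×10⁶ m.
At r₁: circular v_c1 = √(μ/r₁) = 2022 m/s; transfer-periapsis v_p = √[μ(2/r₁ − 1/a_t)] = 2583 m/s.
Δv₁ = v_p − v_c1 = 560.9 m/s.
At r₂: circular v_c2 = √(μ/r₂) = 960.8 m/s; transfer-apoapsis v_a = √[μ(2/r₂ − 1/a_t)] = 583.1 m/s.
Δv₂ = v_c2 − v_a = 377.7 m/s.
Total Δv = Δv₁ + Δv₂ = 938.6 m/s = 0.9386 km/s.

Δv_total ≈ 0.939 km/s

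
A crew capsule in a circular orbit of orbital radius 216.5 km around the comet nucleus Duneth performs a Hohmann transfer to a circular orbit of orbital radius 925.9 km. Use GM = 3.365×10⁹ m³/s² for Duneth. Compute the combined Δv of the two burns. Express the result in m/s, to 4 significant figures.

r₁ = 216.5 km = 2.165×10⁵ m.
r₂ = 925.9 km = 9.259×10⁵ m.
Transfer ellipse a_t = (r₁ + r₂)/2 = 5.712×10⁵ m.
At r₁: circular v_c1 = √(μ/r₁) = 124.7 m/s; transfer-periapsis v_p = √[μ(2/r₁ − 1/a_t)] = 158.7 m/s.
Δv₁ = v_p − v_c1 = 34.06 m/s.
At r₂: circular v_c2 = √(μ/r₂) = 60.29 m/s; transfer-apoapsis v_a = √[μ(2/r₂ − 1/a_t)] = 37.11 m/s.
Δv₂ = v_c2 − v_a = 23.17 m/s.
Total Δv = Δv₁ + Δv₂ = 57.23 m/s.

Δv_total ≈ 57.23 m/s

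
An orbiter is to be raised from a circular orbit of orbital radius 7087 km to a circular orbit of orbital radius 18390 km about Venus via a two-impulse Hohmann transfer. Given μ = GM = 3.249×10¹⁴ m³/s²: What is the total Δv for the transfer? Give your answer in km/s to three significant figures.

r₁ = 7087 km = 7.087×10⁶ m.
r₂ = 18390 km = 1.839×10⁷ m.
Transfer ellipse a_t = (r₁ + r₂)/2 = 1.274×10⁷ m.
At r₁: circular v_c1 = √(μ/r₁) = 6771 m/s; transfer-periapsis v_p = √[μ(2/r₁ − 1/a_t)] = 8135 m/s.
Δv₁ = v_p − v_c1 = 1364 m/s.
At r₂: circular v_c2 = √(μ/r₂) = 4203 m/s; transfer-apoapsis v_a = √[μ(2/r₂ − 1/a_t)] = 3135 m/s.
Δv₂ = v_c2 − v_a = 1068 m/s.
Total Δv = Δv₁ + Δv₂ = 2433 m/s = 2.433 km/s.

Δv_total ≈ 2.43 km/s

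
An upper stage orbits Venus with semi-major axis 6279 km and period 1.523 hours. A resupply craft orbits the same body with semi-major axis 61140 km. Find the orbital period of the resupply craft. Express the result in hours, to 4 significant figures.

Kepler's third law: T² ∝ a³, so T₂ = T₁ (a₂/a₁)^(3/2).
a₂/a₁ = 9.737, (a₂/a₁)^(3/2) = 30.38.
T₂ = 1.523 × 30.38 = 46.28 hours.

T₂ ≈ 46.28 hours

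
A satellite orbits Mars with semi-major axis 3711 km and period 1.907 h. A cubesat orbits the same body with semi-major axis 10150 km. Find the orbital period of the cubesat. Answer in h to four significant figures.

T₂ ≈ 8.626 h

Kepler's third law: T² ∝ a³, so T₂ = T₁ (a₂/a₁)^(3/2).
a₂/a₁ = 2.735, (a₂/a₁)^(3/2) = 4.523.
T₂ = 1.907 × 4.523 = 8.626 h.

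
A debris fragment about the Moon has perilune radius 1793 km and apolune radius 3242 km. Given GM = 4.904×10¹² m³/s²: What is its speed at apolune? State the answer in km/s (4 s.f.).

Semi-major axis a = (r_p + r_a)/2 = 2517.5 km = 2.518×10⁶ m.
Vis-viva: v² = μ(2/r − 1/a) = 4.904×10¹² × (6.169×10⁻⁷ − 3.972×10⁻⁷) = 1.077×10⁶ m²/s².
v = 1038 m/s = 1.038 km/s.

v ≈ 1.038 km/s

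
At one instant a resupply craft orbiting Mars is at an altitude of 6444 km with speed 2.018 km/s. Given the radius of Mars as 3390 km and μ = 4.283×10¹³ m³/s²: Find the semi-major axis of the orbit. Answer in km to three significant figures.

a ≈ 9230 km

r = 3390 + 6444 = 9834.0 km = 9.834×10⁶ m.
Specific orbital energy ε = v²/2 − μ/r = (2018)²/2 − 4.283×10¹³/9.834×10⁶ = -2.319×10⁶ J/kg.
Since ε = −μ/(2a), a = −μ/(2ε) = 9.234×10⁶ m = 9234.0 km.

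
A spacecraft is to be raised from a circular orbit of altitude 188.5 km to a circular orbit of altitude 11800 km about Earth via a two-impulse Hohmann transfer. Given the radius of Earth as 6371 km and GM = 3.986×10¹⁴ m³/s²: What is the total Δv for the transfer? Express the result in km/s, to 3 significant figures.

r₁ = 6371 + 188.5 = 6559.5 km = 6.5595×10⁶ m.
r₂ = 6371 + 11800 = 18171 km = 1.8171×10⁷ m.
Transfer ellipse a_t = (r₁ + r₂)/2 = 1.237×10⁷ m.
At r₁: circular v_c1 = √(μ/r₁) = 7795 m/s; transfer-perigee v_p = √[μ(2/r₁ − 1/a_t)] = 9450 m/s.
Δv₁ = v_p − v_c1 = 1654 m/s.
At r₂: circular v_c2 = √(μ/r₂) = 4684 m/s; transfer-apogee v_a = √[μ(2/r₂ − 1/a_t)] = 3411 m/s.
Δv₂ = v_c2 − v_a = 1272 m/s.
Total Δv = Δv₁ + Δv₂ = 2927 m/s = 2.927 km/s.

Δv_total ≈ 2.93 km/s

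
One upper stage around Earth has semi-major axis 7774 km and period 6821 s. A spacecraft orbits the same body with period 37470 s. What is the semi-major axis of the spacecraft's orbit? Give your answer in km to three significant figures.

Kepler's third law: a³ ∝ T², so a₂ = a₁ (T₂/T₁)^(2/3).
T₂/T₁ = 5.493, (T₂/T₁)^(2/3) = 3.113.
a₂ = 7774 × 3.113 = 24200 km.

a₂ ≈ 24200 km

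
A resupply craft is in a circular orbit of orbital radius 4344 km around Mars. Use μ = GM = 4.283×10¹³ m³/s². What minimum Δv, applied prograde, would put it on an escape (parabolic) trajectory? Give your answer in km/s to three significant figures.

r = 4344 km = 4.344×10⁶ m.
Circular speed v_c = √(μ/r) = 3140 m/s.
Escape speed v_esc = √(2μ/r) = √2 × v_c = 4441 m/s.
Δv = v_esc − v_c = 1301 m/s = 1.301 km/s.

Δv ≈ 1.30 km/s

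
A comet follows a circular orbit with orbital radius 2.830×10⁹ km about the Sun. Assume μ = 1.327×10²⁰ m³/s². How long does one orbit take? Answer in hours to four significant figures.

r = 2.830×10⁹ km = 2.830×10¹² m.
Kepler's third law: T = 2π√(r³/μ) = 2π√((2.830×10¹²)³ / 1.327×10²⁰).
r³/μ = 1.708×10¹⁷ s², so T = 2π × 4.133×10⁸ = 2.597×10⁹ s.
Converting: 2.597×10⁹ s ÷ 3600 = 7.213×10⁵ hours.

T ≈ 721300 hours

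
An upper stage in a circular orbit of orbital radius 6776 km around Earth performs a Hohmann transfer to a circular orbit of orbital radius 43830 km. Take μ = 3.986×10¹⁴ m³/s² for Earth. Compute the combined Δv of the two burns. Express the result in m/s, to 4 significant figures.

r₁ = 6776 km = 6.776×10⁶ m.
r₂ = 43830 km = 4.383×10⁷ m.
Transfer ellipse a_t = (r₁ + r₂)/2 = 2.530×10⁷ m.
At r₁: circular v_c1 = √(μ/r₁) = 7670 m/s; transfer-perigee v_p = √[μ(2/r₁ − 1/a_t)] = 10090 m/s.
Δv₁ = v_p − v_c1 = 2425 m/s.
At r₂: circular v_c2 = √(μ/r₂) = 3016 m/s; transfer-apogee v_a = √[μ(2/r₂ − 1/a_t)] = 1561 m/s.
Δv₂ = v_c2 − v_a = 1455 m/s.
Total Δv = Δv₁ + Δv₂ = 3880 m/s.

Δv_total ≈ 3880 m/s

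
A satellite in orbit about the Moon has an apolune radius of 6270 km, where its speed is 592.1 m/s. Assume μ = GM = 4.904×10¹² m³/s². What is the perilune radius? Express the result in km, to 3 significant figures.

r_a = 6.270×10⁶ m.
Specific energy ε = v²/2 − μ/r = -6.068×10⁵ J/kg, so a = −μ/(2ε) = 4.041×10⁶ m.
The apsides satisfy r_p + r_a = 2a, so the perilune radius is 2a − r_a = 1.811×10⁶ m = 1811.1 km.

perilune radius ≈ 1810 km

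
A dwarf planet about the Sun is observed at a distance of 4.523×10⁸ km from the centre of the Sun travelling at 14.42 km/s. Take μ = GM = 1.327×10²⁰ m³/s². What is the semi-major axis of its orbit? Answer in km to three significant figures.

r = 4.523×10¹¹ m.
Specific orbital energy ε = v²/2 − μ/r = (14420)²/2 − 1.327×10²⁰/4.523×10¹¹ = -1.894×10⁸ J/kg.
Since ε = −μ/(2a), a = −μ/(2ε) = 3.503×10¹¹ m = 3.5028×10⁸ km.

a ≈ 3.50×10⁸ km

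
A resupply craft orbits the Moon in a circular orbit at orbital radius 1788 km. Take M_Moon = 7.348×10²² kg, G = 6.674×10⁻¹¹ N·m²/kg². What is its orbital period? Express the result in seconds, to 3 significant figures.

T ≈ 6780 seconds

μ = GM = 6.674×10⁻¹¹ × 7.348×10²² = 4.904×10¹² m³/s².
r = 1788 km = 1.788×10⁶ m.
Kepler's third law: T = 2π√(r³/μ) = 2π√((1.788×10⁶)³ / 4.904×10¹²).
r³/μ = 1.166×10⁶ s², so T = 2π × 1.080×10³ = 6.783×10³ s.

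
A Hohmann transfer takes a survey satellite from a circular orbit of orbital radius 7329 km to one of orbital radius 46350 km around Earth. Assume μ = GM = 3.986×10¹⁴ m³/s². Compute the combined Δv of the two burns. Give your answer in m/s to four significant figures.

Δv_total ≈ 3717 m/s

r₁ = 7329 km = 7.329×10⁶ m.
r₂ = 46350 km = 4.635×10⁷ m.
Transfer ellipse a_t = (r₁ + r₂)/2 = 2.684×10⁷ m.
At r₁: circular v_c1 = √(μ/r₁) = 7375 m/s; transfer-perigee v_p = √[μ(2/r₁ − 1/a_t)] = 9691 m/s.
Δv₁ = v_p − v_c1 = 2317 m/s.
At r₂: circular v_c2 = √(μ/r₂) = 2933 m/s; transfer-apogee v_a = √[μ(2/r₂ − 1/a_t)] = 1532 m/s.
Δv₂ = v_c2 − v_a = 1400 m/s.
Total Δv = Δv₁ + Δv₂ = 3717 m/s.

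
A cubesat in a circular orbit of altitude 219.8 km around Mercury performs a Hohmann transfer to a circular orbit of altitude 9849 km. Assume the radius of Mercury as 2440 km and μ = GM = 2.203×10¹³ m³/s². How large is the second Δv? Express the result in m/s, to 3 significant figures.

Δv ≈ 540 m/s

r₁ = 2440 + 219.8 = 2659.8 km = 2.6598×10⁶ m.
r₂ = 2440 + 9849 = 12289 km = 1.2289×10⁷ m.
Transfer ellipse a_t = (r₁ + r₂)/2 = 7.474×10⁶ m.
At r₁: circular v_c1 = √(μ/r₁) = 2878 m/s; transfer-periherm v_p = √[μ(2/r₁ − 1/a_t)] = 3690 m/s.
At r₂: circular v_c2 = √(μ/r₂) = 1339 m/s; transfer-apoherm v_a = √[μ(2/r₂ − 1/a_t)] = 798.7 m/s.
Δv₂ = v_c2 − v_a = 540.2 m/s.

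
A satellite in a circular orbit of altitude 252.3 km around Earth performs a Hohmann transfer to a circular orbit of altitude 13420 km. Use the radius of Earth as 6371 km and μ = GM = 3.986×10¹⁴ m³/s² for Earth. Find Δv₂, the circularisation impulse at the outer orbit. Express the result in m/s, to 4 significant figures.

Δv ≈ 1310 m/s

r₁ = 6371 + 252.3 = 6623.3 km = 6.6233×10⁶ m.
r₂ = 6371 + 13420 = 19791 km = 1.9791×10⁷ m.
Transfer ellipse a_t = (r₁ + r₂)/2 = 1.321×10⁷ m.
At r₁: circular v_c1 = √(μ/r₁) = 7758 m/s; transfer-perigee v_p = √[μ(2/r₁ − 1/a_t)] = 9496 m/s.
At r₂: circular v_c2 = √(μ/r₂) = 4488 m/s; transfer-apogee v_a = √[μ(2/r₂ − 1/a_t)] = 3178 m/s.
Δv₂ = v_c2 − v_a = 1310 m/s.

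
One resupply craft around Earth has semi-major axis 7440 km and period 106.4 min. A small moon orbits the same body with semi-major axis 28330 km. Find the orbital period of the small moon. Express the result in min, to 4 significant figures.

Kepler's third law: T² ∝ a³, so T₂ = T₁ (a₂/a₁)^(3/2).
a₂/a₁ = 3.808, (a₂/a₁)^(3/2) = 7.430.
T₂ = 106.4 × 7.430 = 790.6 min.

T₂ ≈ 790.6 min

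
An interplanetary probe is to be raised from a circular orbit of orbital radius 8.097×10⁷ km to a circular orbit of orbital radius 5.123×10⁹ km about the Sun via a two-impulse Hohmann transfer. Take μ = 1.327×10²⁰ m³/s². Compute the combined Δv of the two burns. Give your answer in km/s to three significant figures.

r₁ = 8.097×10⁷ km = 8.097×10¹⁰ m.
r₂ = 5.123×10⁹ km = 5.123×10¹² m.
Transfer ellipse a_t = (r₁ + r₂)/2 = 2.602×10¹² m.
At r₁: circular v_c1 = √(μ/r₁) = 40480 m/s; transfer-perihelion v_p = √[μ(2/r₁ − 1/a_t)] = 56800 m/s.
Δv₁ = v_p − v_c1 = 16320 m/s.
At r₂: circular v_c2 = √(μ/r₂) = 5089 m/s; transfer-aphelion v_a = √[μ(2/r₂ − 1/a_t)] = 897.8 m/s.
Δv₂ = v_c2 − v_a = 4192 m/s.
Total Δv = Δv₁ + Δv₂ = 20510 m/s = 20.51 km/s.

Δv_total ≈ 20.5 km/s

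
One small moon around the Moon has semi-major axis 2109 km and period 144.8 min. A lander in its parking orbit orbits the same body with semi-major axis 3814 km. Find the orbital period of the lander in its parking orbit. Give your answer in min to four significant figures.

T₂ ≈ 352.1 min

Kepler's third law: T² ∝ a³, so T₂ = T₁ (a₂/a₁)^(3/2).
a₂/a₁ = 1.808, (a₂/a₁)^(3/2) = 2.432.
T₂ = 144.8 × 2.432 = 352.1 min.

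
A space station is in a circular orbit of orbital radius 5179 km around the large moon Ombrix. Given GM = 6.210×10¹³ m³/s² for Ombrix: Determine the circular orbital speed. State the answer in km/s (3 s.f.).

v ≈ 3.46 km/s

r = 5179 km = 5.179×10⁶ m.
For a circular orbit v = √(μ/r) = √(6.210×10¹³ / 5.179×10⁶) = √(1.199×10⁷) = 3463 m/s.
That is 3.463 km/s.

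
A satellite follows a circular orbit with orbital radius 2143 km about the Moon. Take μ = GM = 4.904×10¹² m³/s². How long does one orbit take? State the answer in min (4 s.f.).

r = 2143 km = 2.143×10⁶ m.
Kepler's third law: T = 2π√(r³/μ) = 2π√((2.143×10⁶)³ / 4.904×10¹²).
r³/μ = 2.007×10⁶ s², so T = 2π × 1.417×10³ = 8.901×10³ s.
Converting: 8.901×10³ s ÷ 60.00 = 148.3 min.

T ≈ 148.3 min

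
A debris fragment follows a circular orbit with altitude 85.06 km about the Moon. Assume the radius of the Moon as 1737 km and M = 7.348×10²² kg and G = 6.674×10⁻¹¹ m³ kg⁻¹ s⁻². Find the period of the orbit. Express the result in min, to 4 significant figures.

T ≈ 116.3 min

μ = GM = 6.674×10⁻¹¹ × 7.348×10²² = 4.904×10¹² m³/s².
r = 1737 + 85.06 = 1822.1 km = 1.8221×10⁶ m.
Kepler's third law: T = 2π√(r³/μ) = 2π√((1.822×10⁶)³ / 4.904×10¹²).
r³/μ = 1.233×10⁶ s², so T = 2π × 1.111×10³ = 6.978×10³ s.
Converting: 6.978×10³ s ÷ 60.00 = 116.3 min.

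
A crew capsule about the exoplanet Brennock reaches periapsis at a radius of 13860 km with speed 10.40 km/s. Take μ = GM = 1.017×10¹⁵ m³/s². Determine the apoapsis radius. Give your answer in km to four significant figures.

r_p = 1.386×10⁷ m.
Specific energy ε = v²/2 − μ/r = -1.930×10⁷ J/kg, so a = −μ/(2ε) = 2.635×10⁷ m.
The apsides satisfy r_p + r_a = 2a, so the apoapsis radius is 2a − r_p = 3.884×10⁷ m = 38844 km.

apoapsis radius ≈ 38840 km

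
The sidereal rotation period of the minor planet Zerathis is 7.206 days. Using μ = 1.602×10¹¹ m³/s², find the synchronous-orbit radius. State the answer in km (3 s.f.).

r_sync ≈ 11600 km

T = 7.206 days = 6.226×10⁵ s.
A synchronous orbit has period T, so by Kepler's third law a = (μT²/4π²)^(1/3).
μT²/4π² = 1.602×10¹¹ × (6.226×10⁵)² / 39.48 = 1.573×10²¹ m³.
a = 1.163×10⁷ m = 11630 km.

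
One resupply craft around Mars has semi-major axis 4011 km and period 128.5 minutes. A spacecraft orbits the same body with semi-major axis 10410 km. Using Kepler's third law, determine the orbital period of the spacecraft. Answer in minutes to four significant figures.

T₂ ≈ 537.3 minutes

Kepler's third law: T² ∝ a³, so T₂ = T₁ (a₂/a₁)^(3/2).
a₂/a₁ = 2.595, (a₂/a₁)^(3/2) = 4.181.
T₂ = 128.5 × 4.181 = 537.3 minutes.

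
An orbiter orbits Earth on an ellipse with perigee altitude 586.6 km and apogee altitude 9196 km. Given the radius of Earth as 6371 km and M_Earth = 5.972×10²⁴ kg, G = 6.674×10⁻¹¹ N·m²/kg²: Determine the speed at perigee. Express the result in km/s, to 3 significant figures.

v ≈ 8.90 km/s

μ = GM = 6.674×10⁻¹¹ × 5.972×10²⁴ = 3.986×10¹⁴ m³/s².
r_p = 6371 + 586.6 = 6957.6 km = 6.9576×10⁶ m.
r_a = 6371 + 9196 = 15567 km = 1.5567×10⁷ m.
Semi-major axis a = (r_p + r_a)/2 = 11262 km = 1.126×10⁷ m.
Vis-viva: v² = μ(2/r − 1/a) = 3.986×10¹⁴ × (2.875×10⁻⁷ − 8.879×10⁻⁸) = 7.918×10⁷ m²/s².
v = 8898 m/s = 8.898 km/s.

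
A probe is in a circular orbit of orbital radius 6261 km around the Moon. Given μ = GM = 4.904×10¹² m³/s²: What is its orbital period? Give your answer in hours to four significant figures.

T ≈ 12.35 hours

r = 6261 km = 6.261×10⁶ m.
Kepler's third law: T = 2π√(r³/μ) = 2π√((6.261×10⁶)³ / 4.904×10¹²).
r³/μ = 5.005×10⁷ s², so T = 2π × 7.074×10³ = 4.445×10⁴ s.
Converting: 4.445×10⁴ s ÷ 3600 = 12.35 hours.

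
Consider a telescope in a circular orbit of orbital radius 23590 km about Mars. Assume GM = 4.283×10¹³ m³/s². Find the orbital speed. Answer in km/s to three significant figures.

r = 23590 km = 2.359×10⁷ m.
For a circular orbit v = √(μ/r) = √(4.283×10¹³ / 2.359×10⁷) = √(1.816×10⁶) = 1347 m/s.
That is 1.347 km/s.

v ≈ 1.35 km/s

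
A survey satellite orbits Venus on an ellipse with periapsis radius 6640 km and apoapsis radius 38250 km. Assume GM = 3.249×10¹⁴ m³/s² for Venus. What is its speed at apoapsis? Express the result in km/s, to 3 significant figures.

Semi-major axis a = (r_p + r_a)/2 = 22445 km = 2.244×10⁷ m.
Vis-viva: v² = μ(2/r − 1/a) = 3.249×10¹⁴ × (5.229×10⁻⁸ − 4.455×10⁻⁸) = 2.513×10⁶ m²/s².
v = 1585 m/s = 1.585 km/s.

v ≈ 1.59 km/s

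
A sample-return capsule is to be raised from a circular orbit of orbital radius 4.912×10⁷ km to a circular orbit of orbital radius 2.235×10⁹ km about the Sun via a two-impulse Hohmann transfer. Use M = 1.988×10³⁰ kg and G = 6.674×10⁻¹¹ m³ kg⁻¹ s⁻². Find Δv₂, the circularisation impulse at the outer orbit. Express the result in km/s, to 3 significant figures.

Δv ≈ 6.11 km/s

μ = GM = 6.674×10⁻¹¹ × 1.988×10³⁰ = 1.327×10²⁰ m³/s².
r₁ = 4.912×10⁷ km = 4.912×10¹⁰ m.
r₂ = 2.235×10⁹ km = 2.235×10¹² m.
Transfer ellipse a_t = (r₁ + r₂)/2 = 1.142×10¹² m.
At r₁: circular v_c1 = √(μ/r₁) = 51970 m/s; transfer-perihelion v_p = √[μ(2/r₁ − 1/a_t)] = 72710 m/s.
At r₂: circular v_c2 = √(μ/r₂) = 7705 m/s; transfer-aphelion v_a = √[μ(2/r₂ − 1/a_t)] = 1598 m/s.
Δv₂ = v_c2 − v_a = 6107 m/s.
= 6.107 km/s.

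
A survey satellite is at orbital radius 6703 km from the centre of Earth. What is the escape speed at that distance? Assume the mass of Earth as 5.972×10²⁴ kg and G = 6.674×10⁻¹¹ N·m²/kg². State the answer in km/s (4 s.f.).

v_esc ≈ 10.91 km/s

μ = GM = 6.674×10⁻¹¹ × 5.972×10²⁴ = 3.986×10¹⁴ m³/s².
r = 6703 km = 6.703×10⁶ m.
Escape speed v_esc = √(2μ/r) = √(2 × 3.986×10¹⁴ / 6.703×10⁶) = √(1.189×10⁸) = 10910 m/s.
= 10.91 km/s.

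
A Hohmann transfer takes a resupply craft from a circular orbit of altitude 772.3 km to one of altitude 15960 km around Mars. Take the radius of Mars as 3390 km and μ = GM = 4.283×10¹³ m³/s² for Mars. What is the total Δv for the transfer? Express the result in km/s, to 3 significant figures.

Δv_total ≈ 1.51 km/s

r₁ = 3390 + 772.3 = 4162.3 km = 4.1623×10⁶ m.
r₂ = 3390 + 15960 = 19350 km = 1.9350×10⁷ m.
Transfer ellipse a_t = (r₁ + r₂)/2 = 1.176×10⁷ m.
At r₁: circular v_c1 = √(μ/r₁) = 3208 m/s; transfer-periapsis v_p = √[μ(2/r₁ − 1/a_t)] = 4115 m/s.
Δv₁ = v_p − v_c1 = 907.6 m/s.
At r₂: circular v_c2 = √(μ/r₂) = 1488 m/s; transfer-apoapsis v_a = √[μ(2/r₂ − 1/a_t)] = 885.3 m/s.
Δv₂ = v_c2 − v_a = 602.5 m/s.
Total Δv = Δv₁ + Δv₂ = 1510 m/s = 1.510 km/s.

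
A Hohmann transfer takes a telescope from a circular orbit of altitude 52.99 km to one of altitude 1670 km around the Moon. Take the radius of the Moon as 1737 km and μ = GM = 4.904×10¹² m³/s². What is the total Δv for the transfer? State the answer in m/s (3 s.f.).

r₁ = 1737 + 52.99 = 1790.0 km = 1.7900×10⁶ m.
r₂ = 1737 + 1670 = 3407.0 km = 3.4070×10⁶ m.
Transfer ellipse a_t = (r₁ + r₂)/2 = 2.598×10⁶ m.
At r₁: circular v_c1 = √(μ/r₁) = 1655 m/s; transfer-perilune v_p = √[μ(2/r₁ − 1/a_t)] = 1895 m/s.
Δv₁ = v_p − v_c1 = 240.1 m/s.
At r₂: circular v_c2 = √(μ/r₂) = 1200 m/s; transfer-apolune v_a = √[μ(2/r₂ − 1/a_t)] = 995.8 m/s.
Δv₂ = v_c2 − v_a = 204.0 m/s.
Total Δv = Δv₁ + Δv₂ = 444.1 m/s.

Δv_total ≈ 444 m/s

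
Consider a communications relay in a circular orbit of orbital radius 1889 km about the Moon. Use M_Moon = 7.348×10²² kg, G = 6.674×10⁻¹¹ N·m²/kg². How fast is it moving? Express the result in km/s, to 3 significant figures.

μ = GM = 6.674×10⁻¹¹ × 7.348×10²² = 4.904×10¹² m³/s².
r = 1889 km = 1.889×10⁶ m.
For a circular orbit v = √(μ/r) = √(4.904×10¹² / 1.889×10⁶) = √(2.596×10⁶) = 1611 m/s.
That is 1.611 km/s.

v ≈ 1.61 km/s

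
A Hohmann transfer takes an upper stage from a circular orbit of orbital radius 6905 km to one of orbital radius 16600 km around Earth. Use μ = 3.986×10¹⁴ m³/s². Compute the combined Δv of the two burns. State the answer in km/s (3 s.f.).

r₁ = 6905 km = 6.905×10⁶ m.
r₂ = 16600 km = 1.660×10⁷ m.
Transfer ellipse a_t = (r₁ + r₂)/2 = 1.175×10⁷ m.
At r₁: circular v_c1 = √(μ/r₁) = 7598 m/s; transfer-perigee v_p = √[μ(2/r₁ − 1/a_t)] = 9030 m/s.
Δv₁ = v_p − v_c1 = 1432 m/s.
At r₂: circular v_c2 = √(μ/r₂) = 4900 m/s; transfer-apogee v_a = √[μ(2/r₂ − 1/a_t)] = 3756 m/s.
Δv₂ = v_c2 − v_a = 1144 m/s.
Total Δv = Δv₁ + Δv₂ = 2576 m/s = 2.576 km/s.

Δv_total ≈ 2.58 km/s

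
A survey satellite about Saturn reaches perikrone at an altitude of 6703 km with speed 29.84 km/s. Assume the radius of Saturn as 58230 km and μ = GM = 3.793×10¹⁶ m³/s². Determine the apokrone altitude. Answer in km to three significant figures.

apokrone altitude ≈ 1.50×10⁵ km

r_p = 58230 + 6703 = 64933 km = 6.493×10⁷ m.
Specific energy ε = v²/2 − μ/r = -1.389×10⁸ J/kg, so a = −μ/(2ε) = 1.365×10⁸ m.
The apsides satisfy r_p + r_a = 2a, so the apokrone radius is 2a − r_p = 2.081×10⁸ m = 2.0809×10⁵ km.
Apokrone altitude = 2.0809×10⁵ − 58230 = 1.4986×10⁵ km.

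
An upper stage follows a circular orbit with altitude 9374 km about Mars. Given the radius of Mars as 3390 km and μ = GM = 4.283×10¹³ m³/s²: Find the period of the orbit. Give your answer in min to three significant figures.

r = 3390 + 9374 = 12764 km = 1.2764×10⁷ m.
Kepler's third law: T = 2π√(r³/μ) = 2π√((1.276×10⁷)³ / 4.283×10¹³).
r³/μ = 4.855×10⁷ s², so T = 2π × 6.968×10³ = 4.378×10⁴ s.
Converting: 4.378×10⁴ s ÷ 60.00 = 729.7 min.

T ≈ 730 min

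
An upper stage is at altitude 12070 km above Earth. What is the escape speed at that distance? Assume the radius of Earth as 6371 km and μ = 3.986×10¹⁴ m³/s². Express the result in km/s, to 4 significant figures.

v_esc ≈ 6.575 km/s

r = 6371 + 12070 = 18441 km = 1.8441×10⁷ m.
Escape speed v_esc = √(2μ/r) = √(2 × 3.986×10¹⁴ / 1.844×10⁷) = √(4.323×10⁷) = 6575 m/s.
= 6.575 km/s.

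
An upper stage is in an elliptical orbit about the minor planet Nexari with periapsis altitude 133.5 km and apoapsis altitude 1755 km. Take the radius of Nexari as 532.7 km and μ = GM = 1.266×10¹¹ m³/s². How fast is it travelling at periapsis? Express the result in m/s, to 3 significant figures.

r_p = 532.7 + 133.5 = 666.20 km = 6.6620×10⁵ m.
r_a = 532.7 + 1755 = 2287.7 km = 2.2877×10⁶ m.
Semi-major axis a = (r_p + r_a)/2 = 1476.9 km = 1.477×10⁶ m.
Vis-viva: v² = μ(2/r − 1/a) = 1.266×10¹¹ × (3.002×10⁻⁶ − 6.771×10⁻⁷) = 2.943×10⁵ m²/s².
v = 542.5 m/s.

v ≈ 543 m/s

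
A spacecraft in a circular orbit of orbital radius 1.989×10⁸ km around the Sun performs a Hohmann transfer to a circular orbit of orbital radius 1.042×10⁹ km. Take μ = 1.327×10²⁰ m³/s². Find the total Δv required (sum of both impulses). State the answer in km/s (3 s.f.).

r₁ = 1.989×10⁸ km = 1.989×10¹¹ m.
r₂ = 1.042×10⁹ km = 1.042×10¹² m.
Transfer ellipse a_t = (r₁ + r₂)/2 = 6.204×10¹¹ m.
At r₁: circular v_c1 = √(μ/r₁) = 25830 m/s; transfer-perihelion v_p = √[μ(2/r₁ − 1/a_t)] = 33470 m/s.
Δv₁ = v_p − v_c1 = 7644 m/s.
At r₂: circular v_c2 = √(μ/r₂) = 11290 m/s; transfer-aphelion v_a = √[μ(2/r₂ − 1/a_t)] = 6389 m/s.
Δv₂ = v_c2 − v_a = 4896 m/s.
Total Δv = Δv₁ + Δv₂ = 12540 m/s = 12.54 km/s.

Δv_total ≈ 12.5 km/s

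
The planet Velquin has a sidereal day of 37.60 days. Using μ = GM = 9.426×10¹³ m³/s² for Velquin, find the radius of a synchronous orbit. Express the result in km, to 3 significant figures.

r_sync ≈ 2.93×10⁵ km

T = 37.60 days = 3.249×10⁶ s.
A synchronous orbit has period T, so by Kepler's third law a = (μT²/4π²)^(1/3).
μT²/4π² = 9.426×10¹³ × (3.249×10⁶)² / 39.48 = 2.520×10²⁵ m³.
a = 2.932×10⁸ m = 2.9317×10⁵ km.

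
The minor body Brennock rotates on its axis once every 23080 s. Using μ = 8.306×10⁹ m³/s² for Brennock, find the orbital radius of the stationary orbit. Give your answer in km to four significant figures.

A synchronous orbit has period T, so by Kepler's third law a = (μT²/4π²)^(1/3).
μT²/4π² = 8.306×10⁹ × (2.308×10⁴)² / 39.48 = 1.121×10¹⁷ m³.
a = 4.821×10⁵ m = 482.13 km.

r_sync ≈ 482.1 km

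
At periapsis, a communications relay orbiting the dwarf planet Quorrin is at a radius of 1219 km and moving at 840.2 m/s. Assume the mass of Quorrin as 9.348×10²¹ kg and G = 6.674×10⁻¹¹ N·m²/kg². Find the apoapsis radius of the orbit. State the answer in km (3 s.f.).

apoapsis radius ≈ 2710 km

μ = GM = 6.674×10⁻¹¹ × 9.348×10²¹ = 6.239×10¹¹ m³/s².
r_p = 1.219×10⁶ m.
Specific energy ε = v²/2 − μ/r = -1.588×10⁵ J/kg, so a = −μ/(2ε) = 1.964×10⁶ m.
The apsides satisfy r_p + r_a = 2a, so the apoapsis radius is 2a − r_p = 2.709×10⁶ m = 2708.9 km.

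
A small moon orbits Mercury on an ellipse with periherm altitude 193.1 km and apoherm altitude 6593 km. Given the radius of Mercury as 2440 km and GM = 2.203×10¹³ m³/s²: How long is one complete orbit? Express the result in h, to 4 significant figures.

T ≈ 5.239 h

r_p = 2440 + 193.1 = 2633.1 km = 2.6331×10⁶ m.
r_a = 2440 + 6593 = 9033.0 km = 9.0330×10⁶ m.
Semi-major axis a = (r_p + r_a)/2 = (2633.1 + 9033.0)/2 = 5833.1 km = 5.833×10⁶ m.
By Kepler's third law T = 2π√(a³/μ) = 2π × 3.001×10³ = 1.886×10⁴ s.
= 5.239 h.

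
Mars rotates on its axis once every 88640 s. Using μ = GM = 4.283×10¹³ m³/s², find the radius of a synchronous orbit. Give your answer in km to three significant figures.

A synchronous orbit has period T, so by Kepler's third law a = (μT²/4π²)^(1/3).
μT²/4π² = 4.283×10¹³ × (8.864×10⁴)² / 39.48 = 8.524×10²¹ m³.
a = 2.043×10⁷ m = 20428 km.

r_sync ≈ 20400 km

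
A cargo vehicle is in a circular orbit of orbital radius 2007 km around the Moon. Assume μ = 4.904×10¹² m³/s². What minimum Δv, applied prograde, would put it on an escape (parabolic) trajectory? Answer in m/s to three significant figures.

r = 2007 km = 2.007×10⁶ m.
Circular speed v_c = √(μ/r) = 1563 m/s.
Escape speed v_esc = √(2μ/r) = √2 × v_c = 2211 m/s.
Δv = v_esc − v_c = 647.5 m/s.

Δv ≈ 647 m/s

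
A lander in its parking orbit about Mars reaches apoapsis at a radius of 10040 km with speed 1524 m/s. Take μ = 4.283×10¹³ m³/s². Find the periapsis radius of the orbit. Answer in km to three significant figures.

r_a = 1.004×10⁷ m.
Specific energy ε = v²/2 − μ/r = -3.105×10⁶ J/kg, so a = −μ/(2ε) = 6.898×10⁶ m.
The apsides satisfy r_p + r_a = 2a, so the periapsis radius is 2a − r_a = 3.755×10⁶ m = 3755.4 km.

periapsis radius ≈ 3760 km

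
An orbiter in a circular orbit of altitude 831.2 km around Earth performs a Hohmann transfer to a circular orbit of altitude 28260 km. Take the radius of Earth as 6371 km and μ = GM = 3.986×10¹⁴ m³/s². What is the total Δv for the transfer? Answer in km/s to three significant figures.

Δv_total ≈ 3.53 km/s

r₁ = 6371 + 831.2 = 7202.2 km = 7.2022×10⁶ m.
r₂ = 6371 + 28260 = 34631 km = 3.4631×10⁷ m.
Transfer ellipse a_t = (r₁ + r₂)/2 = 2.092×10⁷ m.
At r₁: circular v_c1 = √(μ/r₁) = 7439 m/s; transfer-perigee v_p = √[μ(2/r₁ − 1/a_t)] = 9572 m/s.
Δv₁ = v_p − v_c1 = 2133 m/s.
At r₂: circular v_c2 = √(μ/r₂) = 3393 m/s; transfer-apogee v_a = √[μ(2/r₂ − 1/a_t)] = 1991 m/s.
Δv₂ = v_c2 − v_a = 1402 m/s.
Total Δv = Δv₁ + Δv₂ = 3535 m/s = 3.535 km/s.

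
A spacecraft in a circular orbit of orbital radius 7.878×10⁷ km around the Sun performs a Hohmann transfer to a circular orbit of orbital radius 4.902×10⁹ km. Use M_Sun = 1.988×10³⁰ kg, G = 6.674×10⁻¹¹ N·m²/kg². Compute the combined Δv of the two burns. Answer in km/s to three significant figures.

Δv_total ≈ 20.8 km/s

μ = GM = 6.674×10⁻¹¹ × 1.988×10³⁰ = 1.327×10²⁰ m³/s².
r₁ = 7.878×10⁷ km = 7.878×10¹⁰ m.
r₂ = 4.902×10⁹ km = 4.902×10¹² m.
Transfer ellipse a_t = (r₁ + r₂)/2 = 2.490×10¹² m.
At r₁: circular v_c1 = √(μ/r₁) = 41040 m/s; transfer-perihelion v_p = √[μ(2/r₁ − 1/a_t)] = 57580 m/s.
Δv₁ = v_p − v_c1 = 16540 m/s.
At r₂: circular v_c2 = √(μ/r₂) = 5203 m/s; transfer-aphelion v_a = √[μ(2/r₂ − 1/a_t)] = 925.3 m/s.
Δv₂ = v_c2 − v_a = 4277 m/s.
Total Δv = Δv₁ + Δv₂ = 20820 m/s = 20.82 km/s.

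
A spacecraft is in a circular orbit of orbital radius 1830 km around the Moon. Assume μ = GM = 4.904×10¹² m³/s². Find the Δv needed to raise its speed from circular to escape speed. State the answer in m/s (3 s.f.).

Δv ≈ 678 m/s

r = 1830 km = 1.830×10⁶ m.
Circular speed v_c = √(μ/r) = 1637 m/s.
Escape speed v_esc = √(2μ/r) = √2 × v_c = 2315 m/s.
Δv = v_esc − v_c = 678.1 m/s.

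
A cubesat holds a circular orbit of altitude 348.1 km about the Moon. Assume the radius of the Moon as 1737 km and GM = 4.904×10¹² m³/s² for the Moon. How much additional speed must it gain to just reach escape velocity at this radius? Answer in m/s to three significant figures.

Δv ≈ 635 m/s

r = 1737 + 348.1 = 2085.1 km = 2.0851×10⁶ m.
Circular speed v_c = √(μ/r) = 1534 m/s.
Escape speed v_esc = √(2μ/r) = √2 × v_c = 2169 m/s.
Δv = v_esc − v_c = 635.2 m/s.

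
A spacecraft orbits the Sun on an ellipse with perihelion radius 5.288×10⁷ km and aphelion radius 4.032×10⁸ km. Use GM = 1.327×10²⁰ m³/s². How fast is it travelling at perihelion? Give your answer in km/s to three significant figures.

v ≈ 66.6 km/s

Semi-major axis a = (r_p + r_a)/2 = 2.2804×10⁸ km = 2.280×10¹¹ m.
Vis-viva: v² = μ(2/r − 1/a) = 1.327×10²⁰ × (3.782×10⁻¹¹ − 4.385×10⁻¹²) = 4.437×10⁹ m²/s².
v = 66610 m/s = 66.61 km/s.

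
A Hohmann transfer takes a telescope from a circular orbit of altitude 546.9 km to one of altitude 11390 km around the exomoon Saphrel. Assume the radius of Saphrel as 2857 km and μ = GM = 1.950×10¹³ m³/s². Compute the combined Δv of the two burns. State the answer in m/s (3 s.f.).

r₁ = 2857 + 546.9 = 3403.9 km = 3.4039×10⁶ m.
r₂ = 2857 + 11390 = 14247 km = 1.4247×10⁷ m.
Transfer ellipse a_t = (r₁ + r₂)/2 = 8.825×10⁶ m.
At r₁: circular v_c1 = √(μ/r₁) = 2393 m/s; transfer-periapsis v_p = √[μ(2/r₁ − 1/a_t)] = 3041 m/s.
Δv₁ = v_p − v_c1 = 647.6 m/s.
At r₂: circular v_c2 = √(μ/r₂) = 1170 m/s; transfer-apoapsis v_a = √[μ(2/r₂ − 1/a_t)] = 726.6 m/s.
Δv₂ = v_c2 − v_a = 443.4 m/s.
Total Δv = Δv₁ + Δv₂ = 1091 m/s.

Δv_total ≈ 1090 m/s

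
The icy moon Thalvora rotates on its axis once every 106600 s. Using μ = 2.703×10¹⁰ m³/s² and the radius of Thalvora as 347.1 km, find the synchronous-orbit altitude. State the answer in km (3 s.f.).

A synchronous orbit has period T, so by Kepler's third law a = (μT²/4π²)^(1/3).
μT²/4π² = 2.703×10¹⁰ × (1.066×10⁵)² / 39.48 = 7.780×10¹⁸ m³.
a = 1.982×10⁶ m = 1981.5 km.
Altitude h = a − R = 1981.5 − 347.1 = 1634.4 km.

h_sync ≈ 1630 km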